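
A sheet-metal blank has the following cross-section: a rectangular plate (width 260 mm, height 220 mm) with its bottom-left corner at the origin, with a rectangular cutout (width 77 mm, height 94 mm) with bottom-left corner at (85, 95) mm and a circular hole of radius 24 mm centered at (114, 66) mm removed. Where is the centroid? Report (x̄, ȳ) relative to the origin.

Part | A | x̄ᵢ | ȳᵢ | A·x̄ᵢ | A·ȳᵢ
plate | 57200.00 | 130.00 | 110.00 | 7436000.00 | 6292000.00
hole 1 | -7238.00 | 123.50 | 142.00 | -893893.00 | -1027796.00
hole 2 | -1809.56 | 114.00 | 66.00 | -206289.54 | -119430.79
Σ | 48152.44 |  |  | 6335817.46 | 5144773.21
x̄ = 6335817.46 / 48152.44 = 131.58 mm
ȳ = 5144773.21 / 48152.44 = 106.84 mm

x̄ = 131.58 mm, ȳ = 106.84 mm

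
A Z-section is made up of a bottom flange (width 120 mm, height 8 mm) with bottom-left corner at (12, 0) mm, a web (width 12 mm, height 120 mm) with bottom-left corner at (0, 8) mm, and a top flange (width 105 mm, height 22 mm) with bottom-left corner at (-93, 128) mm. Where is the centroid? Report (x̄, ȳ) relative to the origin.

Part | A | x̄ᵢ | ȳᵢ | A·x̄ᵢ | A·ȳᵢ
bottom flange | 960.00 | 72.00 | 4.00 | 69120.00 | 3840.00
web | 1440.00 | 6.00 | 68.00 | 8640.00 | 97920.00
top flange | 2310.00 | -40.50 | 139.00 | -93555.00 | 321090.00
Σ | 4710.00 |  |  | -15795.00 | 422850.00
x̄ = -15795.00 / 4710.00 = -3.35 mm
ȳ = 422850.00 / 4710.00 = 89.78 mm

x̄ = -3.35 mm, ȳ = 89.78 mm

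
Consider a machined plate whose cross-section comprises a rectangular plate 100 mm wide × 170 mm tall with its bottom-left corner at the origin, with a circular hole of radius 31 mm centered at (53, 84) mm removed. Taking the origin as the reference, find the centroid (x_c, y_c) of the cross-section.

x_c = 49.35 mm, y_c = 85.22 mm

Part | A | x̄ᵢ | ȳᵢ | A·x̄ᵢ | A·ȳᵢ
plate | 17000.00 | 50.00 | 85.00 | 850000.00 | 1445000.00
hole | -3019.07 | 53.00 | 84.00 | -160010.74 | -253601.93
Σ | 13980.93 |  |  | 689989.26 | 1191398.07
x_c = 689989.26 / 13980.93 = 49.35 mm
y_c = 1191398.07 / 13980.93 = 85.22 mm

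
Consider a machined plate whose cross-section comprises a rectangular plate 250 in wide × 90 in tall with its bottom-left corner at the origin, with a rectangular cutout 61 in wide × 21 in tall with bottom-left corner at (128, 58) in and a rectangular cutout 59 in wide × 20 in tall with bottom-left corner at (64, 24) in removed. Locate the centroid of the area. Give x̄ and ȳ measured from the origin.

plate: A = 250 × 90 = 22500.00, centroid at (125.00, 45.00).
hole 1: A = −(61 × 21) = -1281.00, centroid at (158.50, 68.50).
hole 2: A = −(59 × 20) = -1180.00, centroid at (93.50, 34.00).
ΣA = 20039.00 in²
ΣAx̄ = (22500.00)(125.00) + (-1281.00)(158.50) + (-1180.00)(93.50) = 2499131.50 in³
ΣAȳ = (22500.00)(45.00) + (-1281.00)(68.50) + (-1180.00)(34.00) = 884631.50 in³
x̄ = 2499131.50 / 20039.00 = 124.71 in
ȳ = 884631.50 / 20039.00 = 44.15 in

x̄ = 124.71 in, ȳ = 44.15 in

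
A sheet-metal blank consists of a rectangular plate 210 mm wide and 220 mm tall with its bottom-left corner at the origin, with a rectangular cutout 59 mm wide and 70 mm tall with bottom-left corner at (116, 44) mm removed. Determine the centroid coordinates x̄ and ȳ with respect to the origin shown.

plate: A = 210 × 220 = 46200.00, centroid at (105.00, 110.00).
hole: A = −(59 × 70) = -4130.00, centroid at (145.50, 79.00).
ΣA = 42070.00 mm²
ΣAx̄ = (46200.00)(105.00) + (-4130.00)(145.50) = 4250085.00 mm³
ΣAȳ = (46200.00)(110.00) + (-4130.00)(79.00) = 4755730.00 mm³
x̄ = 4250085.00 / 42070.00 = 101.02 mm
ȳ = 4755730.00 / 42070.00 = 113.04 mm

x̄ = 101.02 mm, ȳ = 113.04 mm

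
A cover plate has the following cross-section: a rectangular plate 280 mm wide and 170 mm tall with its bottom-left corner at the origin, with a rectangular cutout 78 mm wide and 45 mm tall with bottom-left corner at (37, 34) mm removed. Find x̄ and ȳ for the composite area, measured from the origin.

plate: A = 280 × 170 = 47600.00, centroid at (140.00, 85.00).
hole: A = −(78 × 45) = -3510.00, centroid at (76.00, 56.50).
ΣA = 44090.00 mm², ΣAx̄ = 6397240.00 mm³, ΣAȳ = 3847685.00 mm³.
x̄ = 6397240.00/44090.00 = 145.10 mm; ȳ = 3847685.00/44090.00 = 87.27 mm.

x̄ = 145.10 mm, ȳ = 87.27 mm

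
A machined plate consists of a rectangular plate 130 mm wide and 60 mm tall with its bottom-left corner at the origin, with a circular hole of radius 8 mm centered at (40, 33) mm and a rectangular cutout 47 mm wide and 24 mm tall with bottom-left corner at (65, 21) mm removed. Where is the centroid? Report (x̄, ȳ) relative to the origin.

x̄ = 61.68 mm, ȳ = 29.38 mm

plate: A = 130 × 60 = 7800.00, centroid at (65.00, 30.00).
hole 1: A = −π·8² = -201.06, centroid at (40.00, 33.00).
hole 2: A = −(47 × 24) = -1128.00, centroid at (88.50, 33.00).
ΣA = 6470.94 mm²
ΣAx̄ = (7800.00)(65.00) + (-201.06)(40.00) + (-1128.00)(88.50) = 399129.52 mm³
ΣAȳ = (7800.00)(30.00) + (-201.06)(33.00) + (-1128.00)(33.00) = 190140.96 mm³
x̄ = 399129.52 / 6470.94 = 61.68 mm
ȳ = 190140.96 / 6470.94 = 29.38 mm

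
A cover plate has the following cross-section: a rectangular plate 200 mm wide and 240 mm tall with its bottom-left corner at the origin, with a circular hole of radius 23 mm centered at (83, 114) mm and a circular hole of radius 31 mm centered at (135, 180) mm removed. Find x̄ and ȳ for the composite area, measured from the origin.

Part | A | x̄ᵢ | ȳᵢ | A·x̄ᵢ | A·ȳᵢ
plate | 48000.00 | 100.00 | 120.00 | 4800000.00 | 5760000.00
hole 1 | -1661.90 | 83.00 | 114.00 | -137937.91 | -189456.89
hole 2 | -3019.07 | 135.00 | 180.00 | -407574.52 | -543432.70
Σ | 43319.03 |  |  | 4254487.57 | 5027110.42
x̄ = 4254487.57 / 43319.03 = 98.21 mm
ȳ = 5027110.42 / 43319.03 = 116.05 mm

x̄ = 98.21 mm, ȳ = 116.05 mm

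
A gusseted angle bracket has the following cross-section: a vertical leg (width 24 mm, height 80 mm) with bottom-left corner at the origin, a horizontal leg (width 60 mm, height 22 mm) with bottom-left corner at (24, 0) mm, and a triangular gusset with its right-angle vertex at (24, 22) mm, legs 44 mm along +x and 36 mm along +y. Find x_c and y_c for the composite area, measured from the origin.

vertical leg: A = 24 × 80 = 1920.00, centroid at (12.00, 40.00).
horizontal leg: A = 60 × 22 = 1320.00, centroid at (54.00, 11.00).
gusset: A = ½·44·36 = 792.00, centroid at (38.67, 34.00).
ΣA = 4032.00 mm²
ΣAx_c = (1920.00)(12.00) + (1320.00)(54.00) + (792.00)(38.67) = 124944.00 mm³
ΣAy_c = (1920.00)(40.00) + (1320.00)(11.00) + (792.00)(34.00) = 118248.00 mm³
x_c = 124944.00 / 4032.00 = 30.99 mm
y_c = 118248.00 / 4032.00 = 29.33 mm

x_c = 30.99 mm, y_c = 29.33 mm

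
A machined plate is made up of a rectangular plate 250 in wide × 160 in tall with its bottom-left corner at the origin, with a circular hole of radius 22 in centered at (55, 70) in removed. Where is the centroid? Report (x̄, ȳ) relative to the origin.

x̄ = 127.77 in, ȳ = 80.40 in

plate: A = 250 × 160 = 40000.00, centroid at (125.00, 80.00).
hole: A = −π·22² = -1520.53, centroid at (55.00, 70.00).
ΣA = 38479.47 in²
ΣAx̄ = (40000.00)(125.00) + (-1520.53)(55.00) = 4916370.80 in³
ΣAȳ = (40000.00)(80.00) + (-1520.53)(70.00) = 3093562.84 in³
x̄ = 4916370.80 / 38479.47 = 127.77 in
ȳ = 3093562.84 / 38479.47 = 80.40 in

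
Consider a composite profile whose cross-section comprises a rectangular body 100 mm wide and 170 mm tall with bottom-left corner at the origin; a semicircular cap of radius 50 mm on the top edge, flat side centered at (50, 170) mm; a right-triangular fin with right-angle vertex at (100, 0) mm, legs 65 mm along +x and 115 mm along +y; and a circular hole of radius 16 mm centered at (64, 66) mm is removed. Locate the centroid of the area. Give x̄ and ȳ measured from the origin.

x̄ = 60.75 mm, ȳ = 95.81 mm

rectangular body: A = 100 × 170 = 17000.00, centroid at (50.00, 85.00).
semicircular top: A = ½π·50² = 3926.99, centroid at (50.00, 191.22).
triangular fin: A = ½·65·115 = 3737.50, centroid at (121.67, 38.33).
hole: A = −π·16² = -804.25, centroid at (64.00, 66.00).
ΣA = 23860.24 mm², ΣAx̄ = 1449606.85 mm³, ΣAȳ = 2286112.26 mm³.
x̄ = 1449606.85/23860.24 = 60.75 mm; ȳ = 2286112.26/23860.24 = 95.81 mm.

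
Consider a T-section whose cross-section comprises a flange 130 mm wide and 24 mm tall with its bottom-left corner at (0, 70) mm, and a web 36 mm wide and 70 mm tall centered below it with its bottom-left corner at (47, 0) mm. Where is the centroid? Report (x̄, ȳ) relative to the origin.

Part | A | x̄ᵢ | ȳᵢ | A·x̄ᵢ | A·ȳᵢ
web | 2520.00 | 65.00 | 35.00 | 163800.00 | 88200.00
flange | 3120.00 | 65.00 | 82.00 | 202800.00 | 255840.00
Σ | 5640.00 |  |  | 366600.00 | 344040.00
x̄ = 366600.00 / 5640.00 = 65.00 mm
ȳ = 344040.00 / 5640.00 = 61.00 mm

x̄ = 65.00 mm, ȳ = 61.00 mm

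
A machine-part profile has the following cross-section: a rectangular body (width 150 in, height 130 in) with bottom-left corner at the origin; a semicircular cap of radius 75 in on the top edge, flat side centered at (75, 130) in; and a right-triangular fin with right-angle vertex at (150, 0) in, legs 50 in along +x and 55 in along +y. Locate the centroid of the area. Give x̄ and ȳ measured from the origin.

x̄ = 79.24 in, ȳ = 91.64 in

rectangular body: A = 150 × 130 = 19500.00, centroid at (75.00, 65.00).
semicircular top: A = ½π·75² = 8835.73, centroid at (75.00, 161.83).
triangular fin: A = ½·50·55 = 1375.00, centroid at (166.67, 18.33).
ΣA = 29710.73 in², ΣAx̄ = 2354346.37 in³, ΣAȳ = 2722603.15 in³.
x̄ = 2354346.37/29710.73 = 79.24 in; ȳ = 2722603.15/29710.73 = 91.64 in.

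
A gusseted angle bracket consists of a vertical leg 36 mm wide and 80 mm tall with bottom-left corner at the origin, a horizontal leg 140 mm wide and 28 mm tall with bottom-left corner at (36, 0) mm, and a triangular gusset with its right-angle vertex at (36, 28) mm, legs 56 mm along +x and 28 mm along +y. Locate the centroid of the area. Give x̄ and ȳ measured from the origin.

Part | A | x̄ᵢ | ȳᵢ | A·x̄ᵢ | A·ȳᵢ
vertical leg | 2880.00 | 18.00 | 40.00 | 51840.00 | 115200.00
horizontal leg | 3920.00 | 106.00 | 14.00 | 415520.00 | 54880.00
gusset | 784.00 | 54.67 | 37.33 | 42858.67 | 29269.33
Σ | 7584.00 |  |  | 510218.67 | 199349.33
x̄ = 510218.67 / 7584.00 = 67.28 mm
ȳ = 199349.33 / 7584.00 = 26.29 mm

x̄ = 67.28 mm, ȳ = 26.29 mm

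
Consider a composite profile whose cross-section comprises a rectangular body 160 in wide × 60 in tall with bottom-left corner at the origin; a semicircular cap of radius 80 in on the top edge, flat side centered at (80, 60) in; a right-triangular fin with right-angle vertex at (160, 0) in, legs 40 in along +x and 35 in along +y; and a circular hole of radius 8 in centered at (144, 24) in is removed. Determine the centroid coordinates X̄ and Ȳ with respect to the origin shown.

Part | A | x̄ᵢ | ȳᵢ | A·x̄ᵢ | A·ȳᵢ
rectangular body | 9600.00 | 80.00 | 30.00 | 768000.00 | 288000.00
semicircular top | 10053.10 | 80.00 | 93.95 | 804247.72 | 944519.12
triangular fin | 700.00 | 173.33 | 11.67 | 121333.33 | 8166.67
hole | -201.06 | 144.00 | 24.00 | -28952.92 | -4825.49
Σ | 20152.03 |  |  | 1664628.13 | 1235860.30
X̄ = 1664628.13 / 20152.03 = 82.60 in
Ȳ = 1235860.30 / 20152.03 = 61.33 in

X̄ = 82.60 in, Ȳ = 61.33 in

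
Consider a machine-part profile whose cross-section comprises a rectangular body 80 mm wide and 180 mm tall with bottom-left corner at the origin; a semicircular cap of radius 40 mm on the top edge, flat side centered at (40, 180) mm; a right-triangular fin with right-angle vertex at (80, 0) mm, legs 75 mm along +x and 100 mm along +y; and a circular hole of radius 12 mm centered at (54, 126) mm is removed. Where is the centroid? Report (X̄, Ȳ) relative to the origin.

rectangular body: A = 80 × 180 = 14400.00, centroid at (40.00, 90.00).
semicircular top: A = ½π·40² = 2513.27, centroid at (40.00, 196.98).
triangular fin: A = ½·75·100 = 3750.00, centroid at (105.00, 33.33).
hole: A = −π·12² = -452.39, centroid at (54.00, 126.00).
ΣA = 20210.88 mm²
ΣAX̄ = (14400.00)(40.00) + (2513.27)(40.00) + (3750.00)(105.00) + (-452.39)(54.00) = 1045851.94 mm³
ΣAȲ = (14400.00)(90.00) + (2513.27)(196.98) + (3750.00)(33.33) + (-452.39)(126.00) = 1859054.95 mm³
X̄ = 1045851.94 / 20210.88 = 51.75 mm
Ȳ = 1859054.95 / 20210.88 = 91.98 mm

X̄ = 51.75 mm, Ȳ = 91.98 mm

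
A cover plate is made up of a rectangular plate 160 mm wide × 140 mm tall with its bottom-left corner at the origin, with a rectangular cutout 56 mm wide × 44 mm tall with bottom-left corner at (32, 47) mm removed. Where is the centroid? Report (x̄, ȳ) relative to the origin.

x̄ = 82.47 mm, ȳ = 70.12 mm

plate: A = 160 × 140 = 22400.00, centroid at (80.00, 70.00).
hole: A = −(56 × 44) = -2464.00, centroid at (60.00, 69.00).
ΣA = 19936.00 mm²
ΣAx̄ = (22400.00)(80.00) + (-2464.00)(60.00) = 1644160.00 mm³
ΣAȳ = (22400.00)(70.00) + (-2464.00)(69.00) = 1397984.00 mm³
x̄ = 1644160.00 / 19936.00 = 82.47 mm
ȳ = 1397984.00 / 19936.00 = 70.12 mm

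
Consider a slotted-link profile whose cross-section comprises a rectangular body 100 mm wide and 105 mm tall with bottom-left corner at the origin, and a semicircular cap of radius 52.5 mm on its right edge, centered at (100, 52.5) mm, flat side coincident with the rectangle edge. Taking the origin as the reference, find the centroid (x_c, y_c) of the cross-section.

rectangular body: A = 100 × 105 = 10500.00, centroid at (50.00, 52.50).
semicircular end: A = ½π·52.5² = 4329.51, centroid at (122.28, 52.50).
ΣA = 14829.51 mm², ΣAx_c = 1054419.49 mm³, ΣAy_c = 778549.14 mm³.
x_c = 1054419.49/14829.51 = 71.10 mm; y_c = 778549.14/14829.51 = 52.50 mm.

x_c = 71.10 mm, y_c = 52.50 mm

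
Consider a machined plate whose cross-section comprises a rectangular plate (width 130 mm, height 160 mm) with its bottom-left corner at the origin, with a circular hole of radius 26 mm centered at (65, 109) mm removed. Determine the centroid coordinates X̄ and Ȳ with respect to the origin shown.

Part | A | x̄ᵢ | ȳᵢ | A·x̄ᵢ | A·ȳᵢ
plate | 20800.00 | 65.00 | 80.00 | 1352000.00 | 1664000.00
hole | -2123.72 | 65.00 | 109.00 | -138041.58 | -231485.11
Σ | 18676.28 |  |  | 1213958.42 | 1432514.89
X̄ = 1213958.42 / 18676.28 = 65.00 mm
Ȳ = 1432514.89 / 18676.28 = 76.70 mm

X̄ = 65.00 mm, Ȳ = 76.70 mm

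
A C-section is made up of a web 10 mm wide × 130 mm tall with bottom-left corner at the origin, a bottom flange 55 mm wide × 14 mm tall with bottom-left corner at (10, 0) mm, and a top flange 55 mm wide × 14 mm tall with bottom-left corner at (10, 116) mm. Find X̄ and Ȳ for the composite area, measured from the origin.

X̄ = 22.62 mm, Ȳ = 65.00 mm

Part | A | x̄ᵢ | ȳᵢ | A·x̄ᵢ | A·ȳᵢ
web | 1300.00 | 5.00 | 65.00 | 6500.00 | 84500.00
bottom flange | 770.00 | 37.50 | 7.00 | 28875.00 | 5390.00
top flange | 770.00 | 37.50 | 123.00 | 28875.00 | 94710.00
Σ | 2840.00 |  |  | 64250.00 | 184600.00
X̄ = 64250.00 / 2840.00 = 22.62 mm
Ȳ = 184600.00 / 2840.00 = 65.00 mm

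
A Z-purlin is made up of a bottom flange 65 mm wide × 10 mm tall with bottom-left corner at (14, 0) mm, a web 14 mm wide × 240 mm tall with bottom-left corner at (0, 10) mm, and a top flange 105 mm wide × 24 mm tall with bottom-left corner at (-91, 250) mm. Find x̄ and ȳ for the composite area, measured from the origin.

x̄ = -6.63 mm, ȳ = 168.50 mm

bottom flange: A = 65 × 10 = 650.00, centroid at (46.50, 5.00).
web: A = 14 × 240 = 3360.00, centroid at (7.00, 130.00).
top flange: A = 105 × 24 = 2520.00, centroid at (-38.50, 262.00).
ΣA = 6530.00 mm²
ΣAx̄ = (650.00)(46.50) + (3360.00)(7.00) + (2520.00)(-38.50) = -43275.00 mm³
ΣAȳ = (650.00)(5.00) + (3360.00)(130.00) + (2520.00)(262.00) = 1100290.00 mm³
x̄ = -43275.00 / 6530.00 = -6.63 mm
ȳ = 1100290.00 / 6530.00 = 168.50 mm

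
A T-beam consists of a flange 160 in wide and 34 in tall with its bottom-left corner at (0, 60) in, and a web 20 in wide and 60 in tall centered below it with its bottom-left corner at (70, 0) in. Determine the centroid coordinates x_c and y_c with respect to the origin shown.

web: A = 20 × 60 = 1200.00, centroid at (80.00, 30.00).
flange: A = 160 × 34 = 5440.00, centroid at (80.00, 77.00).
ΣA = 6640.00 in², ΣAx_c = 531200.00 in³, ΣAy_c = 454880.00 in³.
x_c = 531200.00/6640.00 = 80.00 in; y_c = 454880.00/6640.00 = 68.51 in.

x_c = 80.00 in, y_c = 68.51 in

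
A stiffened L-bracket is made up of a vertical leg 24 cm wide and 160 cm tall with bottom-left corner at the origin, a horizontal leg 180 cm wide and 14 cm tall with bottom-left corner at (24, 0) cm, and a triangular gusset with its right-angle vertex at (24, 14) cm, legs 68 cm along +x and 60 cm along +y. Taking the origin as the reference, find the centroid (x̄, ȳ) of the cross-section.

x̄ = 51.02 cm, ȳ = 46.93 cm

vertical leg: A = 24 × 160 = 3840.00, centroid at (12.00, 80.00).
horizontal leg: A = 180 × 14 = 2520.00, centroid at (114.00, 7.00).
gusset: A = ½·68·60 = 2040.00, centroid at (46.67, 34.00).
ΣA = 8400.00 cm², ΣAx̄ = 428560.00 cm³, ΣAȳ = 394200.00 cm³.
x̄ = 428560.00/8400.00 = 51.02 cm; ȳ = 394200.00/8400.00 = 46.93 cm.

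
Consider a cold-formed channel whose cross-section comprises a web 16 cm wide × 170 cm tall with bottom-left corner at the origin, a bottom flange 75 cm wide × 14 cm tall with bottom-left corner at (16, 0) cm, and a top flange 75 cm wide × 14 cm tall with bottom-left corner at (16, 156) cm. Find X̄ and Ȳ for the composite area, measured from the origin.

web: A = 16 × 170 = 2720.00, centroid at (8.00, 85.00).
bottom flange: A = 75 × 14 = 1050.00, centroid at (53.50, 7.00).
top flange: A = 75 × 14 = 1050.00, centroid at (53.50, 163.00).
ΣA = 4820.00 cm²
ΣAX̄ = (2720.00)(8.00) + (1050.00)(53.50) + (1050.00)(53.50) = 134110.00 cm³
ΣAȲ = (2720.00)(85.00) + (1050.00)(7.00) + (1050.00)(163.00) = 409700.00 cm³
X̄ = 134110.00 / 4820.00 = 27.82 cm
Ȳ = 409700.00 / 4820.00 = 85.00 cm

X̄ = 27.82 cm, Ȳ = 85.00 cm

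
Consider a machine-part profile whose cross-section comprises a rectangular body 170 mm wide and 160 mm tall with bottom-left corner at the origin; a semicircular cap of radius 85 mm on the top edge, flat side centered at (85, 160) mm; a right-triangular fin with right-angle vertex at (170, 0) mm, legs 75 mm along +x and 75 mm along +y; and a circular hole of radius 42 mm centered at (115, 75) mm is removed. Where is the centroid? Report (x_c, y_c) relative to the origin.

Part | A | x̄ᵢ | ȳᵢ | A·x̄ᵢ | A·ȳᵢ
rectangular body | 27200.00 | 85.00 | 80.00 | 2312000.00 | 2176000.00
semicircular top | 11349.00 | 85.00 | 196.08 | 964665.29 | 2225257.22
triangular fin | 2812.50 | 195.00 | 25.00 | 548437.50 | 70312.50
hole | -5541.77 | 115.00 | 75.00 | -637303.49 | -415632.71
Σ | 35819.73 |  |  | 3187799.31 | 4055937.01
x_c = 3187799.31 / 35819.73 = 89.00 mm
y_c = 4055937.01 / 35819.73 = 113.23 mm

x_c = 89.00 mm, y_c = 113.23 mm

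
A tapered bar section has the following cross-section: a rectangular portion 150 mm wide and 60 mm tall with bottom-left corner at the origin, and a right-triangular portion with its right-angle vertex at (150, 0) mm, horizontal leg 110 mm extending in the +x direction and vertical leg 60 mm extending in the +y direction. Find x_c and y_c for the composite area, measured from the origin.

x_c = 104.96 mm, y_c = 27.32 mm

Part | A | x̄ᵢ | ȳᵢ | A·x̄ᵢ | A·ȳᵢ
rectangular portion | 9000.00 | 75.00 | 30.00 | 675000.00 | 270000.00
triangular portion | 3300.00 | 186.67 | 20.00 | 616000.00 | 66000.00
Σ | 12300.00 |  |  | 1291000.00 | 336000.00
x_c = 1291000.00 / 12300.00 = 104.96 mm
y_c = 336000.00 / 12300.00 = 27.32 mm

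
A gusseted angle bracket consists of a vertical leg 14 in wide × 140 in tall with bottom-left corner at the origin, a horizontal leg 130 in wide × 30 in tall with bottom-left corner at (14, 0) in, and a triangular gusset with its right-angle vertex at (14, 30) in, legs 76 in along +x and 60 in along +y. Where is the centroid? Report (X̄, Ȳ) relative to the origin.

Part | A | x̄ᵢ | ȳᵢ | A·x̄ᵢ | A·ȳᵢ
vertical leg | 1960.00 | 7.00 | 70.00 | 13720.00 | 137200.00
horizontal leg | 3900.00 | 79.00 | 15.00 | 308100.00 | 58500.00
gusset | 2280.00 | 39.33 | 50.00 | 89680.00 | 114000.00
Σ | 8140.00 |  |  | 411500.00 | 309700.00
X̄ = 411500.00 / 8140.00 = 50.55 in
Ȳ = 309700.00 / 8140.00 = 38.05 in

X̄ = 50.55 in, Ȳ = 38.05 in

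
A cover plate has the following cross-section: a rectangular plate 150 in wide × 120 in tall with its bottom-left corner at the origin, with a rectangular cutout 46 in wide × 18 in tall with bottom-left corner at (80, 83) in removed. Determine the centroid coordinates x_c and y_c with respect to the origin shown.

plate: A = 150 × 120 = 18000.00, centroid at (75.00, 60.00).
hole: A = −(46 × 18) = -828.00, centroid at (103.00, 92.00).
ΣA = 17172.00 in², ΣAx_c = 1264716.00 in³, ΣAy_c = 1003824.00 in³.
x_c = 1264716.00/17172.00 = 73.65 in; y_c = 1003824.00/17172.00 = 58.46 in.

x_c = 73.65 in, y_c = 58.46 in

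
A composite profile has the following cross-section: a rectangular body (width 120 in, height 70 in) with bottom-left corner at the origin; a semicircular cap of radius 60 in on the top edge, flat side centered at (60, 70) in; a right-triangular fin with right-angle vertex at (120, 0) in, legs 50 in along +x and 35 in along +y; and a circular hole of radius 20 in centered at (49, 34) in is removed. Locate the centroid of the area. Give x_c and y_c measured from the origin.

rectangular body: A = 120 × 70 = 8400.00, centroid at (60.00, 35.00).
semicircular top: A = ½π·60² = 5654.87, centroid at (60.00, 95.46).
triangular fin: A = ½·50·35 = 875.00, centroid at (136.67, 11.67).
hole: A = −π·20² = -1256.64, centroid at (49.00, 34.00).
ΣA = 13673.23 in², ΣAx_c = 901300.12 in³, ΣAy_c = 801323.35 in³.
x_c = 901300.12/13673.23 = 65.92 in; y_c = 801323.35/13673.23 = 58.61 in.

x_c = 65.92 in, y_c = 58.61 in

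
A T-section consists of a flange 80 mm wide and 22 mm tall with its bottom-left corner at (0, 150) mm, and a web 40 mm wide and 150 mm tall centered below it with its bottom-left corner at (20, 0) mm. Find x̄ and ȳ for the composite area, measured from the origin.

Part | A | x̄ᵢ | ȳᵢ | A·x̄ᵢ | A·ȳᵢ
web | 6000.00 | 40.00 | 75.00 | 240000.00 | 450000.00
flange | 1760.00 | 40.00 | 161.00 | 70400.00 | 283360.00
Σ | 7760.00 |  |  | 310400.00 | 733360.00
x̄ = 310400.00 / 7760.00 = 40.00 mm
ȳ = 733360.00 / 7760.00 = 94.51 mm

x̄ = 40.00 mm, ȳ = 94.51 mm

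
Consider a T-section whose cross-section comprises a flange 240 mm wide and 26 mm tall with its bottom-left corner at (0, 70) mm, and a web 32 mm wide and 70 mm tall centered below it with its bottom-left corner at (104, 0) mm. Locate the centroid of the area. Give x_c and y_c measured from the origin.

x_c = 120.00 mm, y_c = 70.32 mm

Part | A | x̄ᵢ | ȳᵢ | A·x̄ᵢ | A·ȳᵢ
web | 2240.00 | 120.00 | 35.00 | 268800.00 | 78400.00
flange | 6240.00 | 120.00 | 83.00 | 748800.00 | 517920.00
Σ | 8480.00 |  |  | 1017600.00 | 596320.00
x_c = 1017600.00 / 8480.00 = 120.00 mm
y_c = 596320.00 / 8480.00 = 70.32 mm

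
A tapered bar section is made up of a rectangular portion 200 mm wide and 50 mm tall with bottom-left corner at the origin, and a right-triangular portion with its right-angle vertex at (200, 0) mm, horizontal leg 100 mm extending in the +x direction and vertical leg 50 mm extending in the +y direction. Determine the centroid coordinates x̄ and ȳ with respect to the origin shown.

x̄ = 126.67 mm, ȳ = 23.33 mm

Part | A | x̄ᵢ | ȳᵢ | A·x̄ᵢ | A·ȳᵢ
rectangular portion | 10000.00 | 100.00 | 25.00 | 1000000.00 | 250000.00
triangular portion | 2500.00 | 233.33 | 16.67 | 583333.33 | 41666.67
Σ | 12500.00 |  |  | 1583333.33 | 291666.67
x̄ = 1583333.33 / 12500.00 = 126.67 mm
ȳ = 291666.67 / 12500.00 = 23.33 mm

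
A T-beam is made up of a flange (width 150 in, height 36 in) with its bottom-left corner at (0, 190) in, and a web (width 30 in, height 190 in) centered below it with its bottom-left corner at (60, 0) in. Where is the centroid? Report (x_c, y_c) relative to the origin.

web: A = 30 × 190 = 5700.00, centroid at (75.00, 95.00).
flange: A = 150 × 36 = 5400.00, centroid at (75.00, 208.00).
ΣA = 11100.00 in²
ΣAx_c = (5700.00)(75.00) + (5400.00)(75.00) = 832500.00 in³
ΣAy_c = (5700.00)(95.00) + (5400.00)(208.00) = 1664700.00 in³
x_c = 832500.00 / 11100.00 = 75.00 in
y_c = 1664700.00 / 11100.00 = 149.97 in

x_c = 75.00 in, y_c = 149.97 in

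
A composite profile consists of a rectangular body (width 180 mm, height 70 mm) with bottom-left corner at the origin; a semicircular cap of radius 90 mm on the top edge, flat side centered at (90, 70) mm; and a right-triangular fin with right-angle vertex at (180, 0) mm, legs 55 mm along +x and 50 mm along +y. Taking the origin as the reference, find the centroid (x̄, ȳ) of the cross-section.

rectangular body: A = 180 × 70 = 12600.00, centroid at (90.00, 35.00).
semicircular top: A = ½π·90² = 12723.45, centroid at (90.00, 108.20).
triangular fin: A = ½·55·50 = 1375.00, centroid at (198.33, 16.67).
ΣA = 26698.45 mm², ΣAx̄ = 2551818.86 mm³, ΣAȳ = 1840558.18 mm³.
x̄ = 2551818.86/26698.45 = 95.58 mm; ȳ = 1840558.18/26698.45 = 68.94 mm.

x̄ = 95.58 mm, ȳ = 68.94 mm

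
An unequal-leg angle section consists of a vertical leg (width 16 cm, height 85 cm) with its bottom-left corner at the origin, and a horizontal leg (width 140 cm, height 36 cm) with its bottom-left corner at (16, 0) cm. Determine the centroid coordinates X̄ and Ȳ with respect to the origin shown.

X̄ = 69.42 cm, Ȳ = 23.21 cm

Part | A | x̄ᵢ | ȳᵢ | A·x̄ᵢ | A·ȳᵢ
vertical leg | 1360.00 | 8.00 | 42.50 | 10880.00 | 57800.00
horizontal leg | 5040.00 | 86.00 | 18.00 | 433440.00 | 90720.00
Σ | 6400.00 |  |  | 444320.00 | 148520.00
X̄ = 444320.00 / 6400.00 = 69.42 cm
Ȳ = 148520.00 / 6400.00 = 23.21 cm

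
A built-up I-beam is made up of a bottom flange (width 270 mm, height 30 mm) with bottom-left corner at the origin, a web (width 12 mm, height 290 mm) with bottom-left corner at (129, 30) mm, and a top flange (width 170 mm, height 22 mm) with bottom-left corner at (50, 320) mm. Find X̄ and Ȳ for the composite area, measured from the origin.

X̄ = 135.00 mm, Ȳ = 128.49 mm

bottom flange: A = 270 × 30 = 8100.00, centroid at (135.00, 15.00).
web: A = 12 × 290 = 3480.00, centroid at (135.00, 175.00).
top flange: A = 170 × 22 = 3740.00, centroid at (135.00, 331.00).
ΣA = 15320.00 mm²
ΣAX̄ = (8100.00)(135.00) + (3480.00)(135.00) + (3740.00)(135.00) = 2068200.00 mm³
ΣAȲ = (8100.00)(15.00) + (3480.00)(175.00) + (3740.00)(331.00) = 1968440.00 mm³
X̄ = 2068200.00 / 15320.00 = 135.00 mm
Ȳ = 1968440.00 / 15320.00 = 128.49 mm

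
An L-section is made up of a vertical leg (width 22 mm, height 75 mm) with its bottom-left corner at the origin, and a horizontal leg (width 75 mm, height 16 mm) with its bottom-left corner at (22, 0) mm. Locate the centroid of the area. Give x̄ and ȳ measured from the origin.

x̄ = 31.42 mm, ȳ = 25.08 mm

Part | A | x̄ᵢ | ȳᵢ | A·x̄ᵢ | A·ȳᵢ
vertical leg | 1650.00 | 11.00 | 37.50 | 18150.00 | 61875.00
horizontal leg | 1200.00 | 59.50 | 8.00 | 71400.00 | 9600.00
Σ | 2850.00 |  |  | 89550.00 | 71475.00
x̄ = 89550.00 / 2850.00 = 31.42 mm
ȳ = 71475.00 / 2850.00 = 25.08 mm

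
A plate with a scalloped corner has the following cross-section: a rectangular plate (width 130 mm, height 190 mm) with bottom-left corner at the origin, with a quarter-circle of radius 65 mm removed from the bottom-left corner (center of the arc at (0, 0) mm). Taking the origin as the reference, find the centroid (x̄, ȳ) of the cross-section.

x̄ = 70.81 mm, ȳ = 105.46 mm

plate: A = 130 × 190 = 24700.00, centroid at (65.00, 95.00).
removed quarter-circle: A = −¼π·65² = -3318.31, centroid at (27.59, 27.59).
ΣA = 21381.69 mm²
ΣAx̄ = (24700.00)(65.00) + (-3318.31)(27.59) = 1513958.33 mm³
ΣAȳ = (24700.00)(95.00) + (-3318.31)(27.59) = 2254958.33 mm³
x̄ = 1513958.33 / 21381.69 = 70.81 mm
ȳ = 2254958.33 / 21381.69 = 105.46 mm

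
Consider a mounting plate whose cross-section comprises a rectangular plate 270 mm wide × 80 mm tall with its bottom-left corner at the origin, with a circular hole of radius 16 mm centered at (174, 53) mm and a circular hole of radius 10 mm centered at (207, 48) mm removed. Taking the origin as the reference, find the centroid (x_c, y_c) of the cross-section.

Part | A | x̄ᵢ | ȳᵢ | A·x̄ᵢ | A·ȳᵢ
plate | 21600.00 | 135.00 | 40.00 | 2916000.00 | 864000.00
hole 1 | -804.25 | 174.00 | 53.00 | -139939.10 | -42625.13
hole 2 | -314.16 | 207.00 | 48.00 | -65030.97 | -15079.64
Σ | 20481.59 |  |  | 2711029.93 | 806295.23
x_c = 2711029.93 / 20481.59 = 132.36 mm
y_c = 806295.23 / 20481.59 = 39.37 mm

x_c = 132.36 mm, y_c = 39.37 mm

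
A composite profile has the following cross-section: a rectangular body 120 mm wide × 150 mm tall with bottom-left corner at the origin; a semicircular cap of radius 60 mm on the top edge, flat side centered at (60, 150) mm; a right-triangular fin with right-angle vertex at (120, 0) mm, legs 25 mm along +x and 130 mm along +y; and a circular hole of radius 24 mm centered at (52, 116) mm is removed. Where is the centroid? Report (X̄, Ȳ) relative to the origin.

X̄ = 65.35 mm, Ȳ = 93.85 mm

rectangular body: A = 120 × 150 = 18000.00, centroid at (60.00, 75.00).
semicircular top: A = ½π·60² = 5654.87, centroid at (60.00, 175.46).
triangular fin: A = ½·25·130 = 1625.00, centroid at (128.33, 43.33).
hole: A = −π·24² = -1809.56, centroid at (52.00, 116.00).
ΣA = 23470.31 mm²
ΣAX̄ = (18000.00)(60.00) + (5654.87)(60.00) + (1625.00)(128.33) + (-1809.56)(52.00) = 1533736.69 mm³
ΣAȲ = (18000.00)(75.00) + (5654.87)(175.46) + (1625.00)(43.33) + (-1809.56)(116.00) = 2202738.03 mm³
X̄ = 1533736.69 / 23470.31 = 65.35 mm
Ȳ = 2202738.03 / 23470.31 = 93.85 mm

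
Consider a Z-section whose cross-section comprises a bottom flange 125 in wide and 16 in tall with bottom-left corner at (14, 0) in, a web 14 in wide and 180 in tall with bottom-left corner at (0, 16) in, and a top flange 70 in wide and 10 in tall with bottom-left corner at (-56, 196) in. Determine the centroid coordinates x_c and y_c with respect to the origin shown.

Part | A | x̄ᵢ | ȳᵢ | A·x̄ᵢ | A·ȳᵢ
bottom flange | 2000.00 | 76.50 | 8.00 | 153000.00 | 16000.00
web | 2520.00 | 7.00 | 106.00 | 17640.00 | 267120.00
top flange | 700.00 | -21.00 | 201.00 | -14700.00 | 140700.00
Σ | 5220.00 |  |  | 155940.00 | 423820.00
x_c = 155940.00 / 5220.00 = 29.87 in
y_c = 423820.00 / 5220.00 = 81.19 in

x_c = 29.87 in, y_c = 81.19 in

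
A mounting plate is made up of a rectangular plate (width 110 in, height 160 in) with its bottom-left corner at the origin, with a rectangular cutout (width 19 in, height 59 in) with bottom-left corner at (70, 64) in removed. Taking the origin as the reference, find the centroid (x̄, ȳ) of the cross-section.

plate: A = 110 × 160 = 17600.00, centroid at (55.00, 80.00).
hole: A = −(19 × 59) = -1121.00, centroid at (79.50, 93.50).
ΣA = 16479.00 in², ΣAx̄ = 878880.50 in³, ΣAȳ = 1303186.50 in³.
x̄ = 878880.50/16479.00 = 53.33 in; ȳ = 1303186.50/16479.00 = 79.08 in.

x̄ = 53.33 in, ȳ = 79.08 in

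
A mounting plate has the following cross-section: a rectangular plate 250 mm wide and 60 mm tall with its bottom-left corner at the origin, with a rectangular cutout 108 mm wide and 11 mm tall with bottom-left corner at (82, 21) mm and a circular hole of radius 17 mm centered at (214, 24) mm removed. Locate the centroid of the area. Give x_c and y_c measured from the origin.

x_c = 117.73 mm, y_c = 30.74 mm

Part | A | x̄ᵢ | ȳᵢ | A·x̄ᵢ | A·ȳᵢ
plate | 15000.00 | 125.00 | 30.00 | 1875000.00 | 450000.00
hole 1 | -1188.00 | 136.00 | 26.50 | -161568.00 | -31482.00
hole 2 | -907.92 | 214.00 | 24.00 | -194294.94 | -21790.09
Σ | 12904.08 |  |  | 1519137.06 | 396727.91
x_c = 1519137.06 / 12904.08 = 117.73 mm
y_c = 396727.91 / 12904.08 = 30.74 mm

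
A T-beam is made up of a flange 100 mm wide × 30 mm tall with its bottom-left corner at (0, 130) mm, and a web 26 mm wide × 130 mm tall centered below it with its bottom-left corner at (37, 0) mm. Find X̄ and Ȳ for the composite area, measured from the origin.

X̄ = 50.00 mm, Ȳ = 102.62 mm

web: A = 26 × 130 = 3380.00, centroid at (50.00, 65.00).
flange: A = 100 × 30 = 3000.00, centroid at (50.00, 145.00).
ΣA = 6380.00 mm²
ΣAX̄ = (3380.00)(50.00) + (3000.00)(50.00) = 319000.00 mm³
ΣAȲ = (3380.00)(65.00) + (3000.00)(145.00) = 654700.00 mm³
X̄ = 319000.00 / 6380.00 = 50.00 mm
Ȳ = 654700.00 / 6380.00 = 102.62 mm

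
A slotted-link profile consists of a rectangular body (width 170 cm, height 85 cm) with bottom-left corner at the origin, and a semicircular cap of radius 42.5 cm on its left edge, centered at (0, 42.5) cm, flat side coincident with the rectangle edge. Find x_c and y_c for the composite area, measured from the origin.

rectangular body: A = 170 × 85 = 14450.00, centroid at (85.00, 42.50).
semicircular end: A = ½π·42.5² = 2837.25, centroid at (-18.04, 42.50).
ΣA = 17287.25 cm², ΣAx_c = 1177072.92 cm³, ΣAy_c = 734708.16 cm³.
x_c = 1177072.92/17287.25 = 68.09 cm; y_c = 734708.16/17287.25 = 42.50 cm.

x_c = 68.09 cm, y_c = 42.50 cm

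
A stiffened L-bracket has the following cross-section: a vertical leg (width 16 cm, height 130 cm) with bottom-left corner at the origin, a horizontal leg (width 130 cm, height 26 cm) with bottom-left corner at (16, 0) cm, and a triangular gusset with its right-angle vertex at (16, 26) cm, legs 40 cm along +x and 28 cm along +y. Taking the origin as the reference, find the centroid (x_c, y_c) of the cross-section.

x_c = 50.97 cm, y_c = 33.04 cm

vertical leg: A = 16 × 130 = 2080.00, centroid at (8.00, 65.00).
horizontal leg: A = 130 × 26 = 3380.00, centroid at (81.00, 13.00).
gusset: A = ½·40·28 = 560.00, centroid at (29.33, 35.33).
ΣA = 6020.00 cm², ΣAx_c = 306846.67 cm³, ΣAy_c = 198926.67 cm³.
x_c = 306846.67/6020.00 = 50.97 cm; y_c = 198926.67/6020.00 = 33.04 cm.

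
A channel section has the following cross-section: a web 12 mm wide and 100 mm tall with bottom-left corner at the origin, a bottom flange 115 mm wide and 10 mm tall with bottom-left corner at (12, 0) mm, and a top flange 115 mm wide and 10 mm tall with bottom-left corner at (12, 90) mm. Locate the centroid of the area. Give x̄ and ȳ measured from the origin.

Part | A | x̄ᵢ | ȳᵢ | A·x̄ᵢ | A·ȳᵢ
web | 1200.00 | 6.00 | 50.00 | 7200.00 | 60000.00
bottom flange | 1150.00 | 69.50 | 5.00 | 79925.00 | 5750.00
top flange | 1150.00 | 69.50 | 95.00 | 79925.00 | 109250.00
Σ | 3500.00 |  |  | 167050.00 | 175000.00
x̄ = 167050.00 / 3500.00 = 47.73 mm
ȳ = 175000.00 / 3500.00 = 50.00 mm

x̄ = 47.73 mm, ȳ = 50.00 mm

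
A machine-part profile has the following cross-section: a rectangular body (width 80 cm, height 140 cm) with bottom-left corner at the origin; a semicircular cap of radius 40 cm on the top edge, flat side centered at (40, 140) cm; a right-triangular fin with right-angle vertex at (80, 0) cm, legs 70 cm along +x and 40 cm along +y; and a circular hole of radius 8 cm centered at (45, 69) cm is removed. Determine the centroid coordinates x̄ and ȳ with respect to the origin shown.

Part | A | x̄ᵢ | ȳᵢ | A·x̄ᵢ | A·ȳᵢ
rectangular body | 11200.00 | 40.00 | 70.00 | 448000.00 | 784000.00
semicircular top | 2513.27 | 40.00 | 156.98 | 100530.96 | 394525.04
triangular fin | 1400.00 | 103.33 | 13.33 | 144666.67 | 18666.67
hole | -201.06 | 45.00 | 69.00 | -9047.79 | -13873.27
Σ | 14912.21 |  |  | 684149.84 | 1183318.44
x̄ = 684149.84 / 14912.21 = 45.88 cm
ȳ = 1183318.44 / 14912.21 = 79.35 cm

x̄ = 45.88 cm, ȳ = 79.35 cm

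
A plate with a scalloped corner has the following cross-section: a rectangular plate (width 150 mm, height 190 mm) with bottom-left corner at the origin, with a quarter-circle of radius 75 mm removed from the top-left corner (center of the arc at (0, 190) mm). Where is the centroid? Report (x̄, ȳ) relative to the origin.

x̄ = 82.92 mm, ȳ = 83.41 mm

plate: A = 150 × 190 = 28500.00, centroid at (75.00, 95.00).
removed quarter-circle: A = −¼π·75² = -4417.86, centroid at (31.83, 158.17).
ΣA = 24082.14 mm², ΣAx̄ = 1996875.00 mm³, ΣAȳ = 2008730.71 mm³.
x̄ = 1996875.00/24082.14 = 82.92 mm; ȳ = 2008730.71/24082.14 = 83.41 mm.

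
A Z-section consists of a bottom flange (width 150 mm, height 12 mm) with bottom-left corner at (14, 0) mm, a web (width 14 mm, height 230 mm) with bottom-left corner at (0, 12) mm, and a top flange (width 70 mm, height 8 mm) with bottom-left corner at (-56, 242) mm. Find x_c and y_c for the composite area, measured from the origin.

Part | A | x̄ᵢ | ȳᵢ | A·x̄ᵢ | A·ȳᵢ
bottom flange | 1800.00 | 89.00 | 6.00 | 160200.00 | 10800.00
web | 3220.00 | 7.00 | 127.00 | 22540.00 | 408940.00
top flange | 560.00 | -21.00 | 246.00 | -11760.00 | 137760.00
Σ | 5580.00 |  |  | 170980.00 | 557500.00
x_c = 170980.00 / 5580.00 = 30.64 mm
y_c = 557500.00 / 5580.00 = 99.91 mm

x_c = 30.64 mm, y_c = 99.91 mm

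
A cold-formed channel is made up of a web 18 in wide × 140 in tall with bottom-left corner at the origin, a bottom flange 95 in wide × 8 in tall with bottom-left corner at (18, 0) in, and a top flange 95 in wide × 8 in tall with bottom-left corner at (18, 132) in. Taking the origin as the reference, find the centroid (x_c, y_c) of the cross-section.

Part | A | x̄ᵢ | ȳᵢ | A·x̄ᵢ | A·ȳᵢ
web | 2520.00 | 9.00 | 70.00 | 22680.00 | 176400.00
bottom flange | 760.00 | 65.50 | 4.00 | 49780.00 | 3040.00
top flange | 760.00 | 65.50 | 136.00 | 49780.00 | 103360.00
Σ | 4040.00 |  |  | 122240.00 | 282800.00
x_c = 122240.00 / 4040.00 = 30.26 in
y_c = 282800.00 / 4040.00 = 70.00 in

x_c = 30.26 in, y_c = 70.00 in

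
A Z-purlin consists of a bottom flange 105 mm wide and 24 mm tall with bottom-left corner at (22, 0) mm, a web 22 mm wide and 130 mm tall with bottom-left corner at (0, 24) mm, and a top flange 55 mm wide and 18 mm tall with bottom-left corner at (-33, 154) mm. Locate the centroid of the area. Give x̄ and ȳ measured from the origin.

x̄ = 33.56 mm, ȳ = 70.04 mm

Part | A | x̄ᵢ | ȳᵢ | A·x̄ᵢ | A·ȳᵢ
bottom flange | 2520.00 | 74.50 | 12.00 | 187740.00 | 30240.00
web | 2860.00 | 11.00 | 89.00 | 31460.00 | 254540.00
top flange | 990.00 | -5.50 | 163.00 | -5445.00 | 161370.00
Σ | 6370.00 |  |  | 213755.00 | 446150.00
x̄ = 213755.00 / 6370.00 = 33.56 mm
ȳ = 446150.00 / 6370.00 = 70.04 mm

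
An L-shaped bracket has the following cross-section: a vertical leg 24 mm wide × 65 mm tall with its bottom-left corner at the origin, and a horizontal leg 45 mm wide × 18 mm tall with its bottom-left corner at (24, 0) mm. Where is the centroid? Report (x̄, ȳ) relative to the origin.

x̄ = 23.79 mm, ȳ = 24.47 mm

Part | A | x̄ᵢ | ȳᵢ | A·x̄ᵢ | A·ȳᵢ
vertical leg | 1560.00 | 12.00 | 32.50 | 18720.00 | 50700.00
horizontal leg | 810.00 | 46.50 | 9.00 | 37665.00 | 7290.00
Σ | 2370.00 |  |  | 56385.00 | 57990.00
x̄ = 56385.00 / 2370.00 = 23.79 mm
ȳ = 57990.00 / 2370.00 = 24.47 mm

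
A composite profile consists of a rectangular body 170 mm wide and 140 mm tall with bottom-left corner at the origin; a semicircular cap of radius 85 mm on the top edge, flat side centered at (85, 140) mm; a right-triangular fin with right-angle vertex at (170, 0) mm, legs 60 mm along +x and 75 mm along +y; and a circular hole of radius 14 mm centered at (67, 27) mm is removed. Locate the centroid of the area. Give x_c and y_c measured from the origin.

x_c = 91.72 mm, y_c = 100.70 mm

rectangular body: A = 170 × 140 = 23800.00, centroid at (85.00, 70.00).
semicircular top: A = ½π·85² = 11349.00, centroid at (85.00, 176.08).
triangular fin: A = ½·60·75 = 2250.00, centroid at (190.00, 25.00).
hole: A = −π·14² = -615.75, centroid at (67.00, 27.00).
ΣA = 36783.25 mm²
ΣAx_c = (23800.00)(85.00) + (11349.00)(85.00) + (2250.00)(190.00) + (-615.75)(67.00) = 3373909.90 mm³
ΣAy_c = (23800.00)(70.00) + (11349.00)(176.08) + (2250.00)(25.00) + (-615.75)(27.00) = 3703901.84 mm³
x_c = 3373909.90 / 36783.25 = 91.72 mm
y_c = 3703901.84 / 36783.25 = 100.70 mm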